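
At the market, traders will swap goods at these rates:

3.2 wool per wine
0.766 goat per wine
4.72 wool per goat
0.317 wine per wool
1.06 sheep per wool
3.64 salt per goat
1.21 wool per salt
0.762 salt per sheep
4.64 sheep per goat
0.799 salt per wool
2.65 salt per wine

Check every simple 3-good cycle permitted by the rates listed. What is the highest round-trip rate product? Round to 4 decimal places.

goat→wool→wine→goat: 4.72 × 0.317 × 0.766 = 1.14612
salt→wool→wine→salt: 1.21 × 0.317 × 2.65 = 1.01646
salt→wool→sheep→salt: 1.21 × 1.06 × 0.762 = 0.97734
Maximum is goat→wool→wine→goat at 1.1461; arbitrage exists.

1.1461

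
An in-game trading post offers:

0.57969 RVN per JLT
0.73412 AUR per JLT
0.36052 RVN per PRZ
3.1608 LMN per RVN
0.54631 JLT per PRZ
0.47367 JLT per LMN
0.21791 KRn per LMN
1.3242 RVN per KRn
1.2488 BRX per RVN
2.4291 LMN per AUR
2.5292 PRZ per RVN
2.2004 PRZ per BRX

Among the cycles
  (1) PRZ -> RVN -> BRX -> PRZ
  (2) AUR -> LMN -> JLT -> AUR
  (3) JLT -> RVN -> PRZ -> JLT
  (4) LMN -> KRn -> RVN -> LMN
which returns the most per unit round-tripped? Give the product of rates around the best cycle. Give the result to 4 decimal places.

(1) 0.36052 × 1.2488 × 2.2004 = 0.99066
(2) 2.4291 × 0.47367 × 0.73412 = 0.84467
(3) 0.57969 × 2.5292 × 0.54631 = 0.80097
(4) 0.21791 × 1.3242 × 3.1608 = 0.91207
Highest is cycle (1) at 0.9907 (≤1, no arbitrage).

0.9907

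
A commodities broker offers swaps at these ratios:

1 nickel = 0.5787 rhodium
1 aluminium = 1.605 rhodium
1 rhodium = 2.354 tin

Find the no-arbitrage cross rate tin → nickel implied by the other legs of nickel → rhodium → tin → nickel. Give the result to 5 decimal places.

Known legs of the cycle: 0.5787 × 2.354 = 1.3622598
For no arbitrage the full-cycle product must be 1, so the missing rate is 1 / 1.3622598 ≈ 0.7340744.

0.73407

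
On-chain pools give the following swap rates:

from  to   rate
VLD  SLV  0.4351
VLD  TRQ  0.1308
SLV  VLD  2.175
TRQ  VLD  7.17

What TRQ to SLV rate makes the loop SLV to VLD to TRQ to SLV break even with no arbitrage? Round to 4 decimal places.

Known legs of the cycle: 2.175 × 0.1308 = 0.28449
For no arbitrage the full-cycle product must be 1, so the missing rate is 1 / 0.28449 ≈ 3.515062.

3.5151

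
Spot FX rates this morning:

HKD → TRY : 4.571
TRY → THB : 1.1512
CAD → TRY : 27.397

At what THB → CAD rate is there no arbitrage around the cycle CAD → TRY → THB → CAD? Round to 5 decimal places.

0.03171

Known legs of the cycle: 27.397 × 1.1512 = 31.5394264
For no arbitrage the full-cycle product must be 1, so the missing rate is 1 / 31.5394264 ≈ 0.0317063.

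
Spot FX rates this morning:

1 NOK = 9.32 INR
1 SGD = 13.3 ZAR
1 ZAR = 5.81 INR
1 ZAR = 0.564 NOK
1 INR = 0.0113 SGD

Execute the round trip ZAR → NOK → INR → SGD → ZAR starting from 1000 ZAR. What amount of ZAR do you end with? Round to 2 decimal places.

790.00

1000 ZAR × 0.564 = 564 NOK
564 NOK × 9.32 = 5256.48 INR
5256.48 INR × 0.0113 = 59.398224 SGD
59.398224 SGD × 13.3 = 789.9963792 ZAR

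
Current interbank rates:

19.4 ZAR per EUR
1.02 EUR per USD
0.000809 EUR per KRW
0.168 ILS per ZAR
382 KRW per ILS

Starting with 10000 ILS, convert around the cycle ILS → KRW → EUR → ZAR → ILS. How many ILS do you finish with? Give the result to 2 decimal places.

10072.17

10000 ILS × 382 = 3820000 KRW
3820000 KRW × 0.000809 = 3090.38 EUR
3090.38 EUR × 19.4 = 59953.372 ZAR
59953.372 ZAR × 0.168 = 10072.166496 ILS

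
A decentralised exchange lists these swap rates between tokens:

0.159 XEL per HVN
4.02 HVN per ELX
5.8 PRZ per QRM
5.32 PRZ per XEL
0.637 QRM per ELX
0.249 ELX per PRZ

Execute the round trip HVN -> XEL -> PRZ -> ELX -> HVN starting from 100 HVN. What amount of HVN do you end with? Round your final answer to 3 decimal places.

84.671

100 HVN × 0.159 = 15.9 XEL
15.9 XEL × 5.32 = 84.588 PRZ
84.588 PRZ × 0.249 = 21.062412 ELX
21.062412 ELX × 4.02 = 84.67089624 HVN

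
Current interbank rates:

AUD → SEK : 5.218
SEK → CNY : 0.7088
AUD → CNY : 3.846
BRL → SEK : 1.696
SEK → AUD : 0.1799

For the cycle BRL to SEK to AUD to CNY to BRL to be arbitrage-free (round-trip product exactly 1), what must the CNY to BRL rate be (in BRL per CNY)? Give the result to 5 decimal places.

0.85218

Known legs of the cycle: 1.696 × 0.1799 × 3.846 = 1.1734545984
For no arbitrage the full-cycle product must be 1, so the missing rate is 1 / 1.1734545984 ≈ 0.8521847.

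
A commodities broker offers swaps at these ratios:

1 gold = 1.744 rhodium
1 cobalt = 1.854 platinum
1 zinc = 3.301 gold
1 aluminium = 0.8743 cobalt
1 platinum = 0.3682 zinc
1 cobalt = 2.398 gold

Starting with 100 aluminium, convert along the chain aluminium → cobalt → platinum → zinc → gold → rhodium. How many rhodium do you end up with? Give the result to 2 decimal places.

100 aluminium × 0.8743 = 87.43 cobalt
87.43 cobalt × 1.854 = 162.09522 platinum
162.09522 platinum × 0.3682 = 59.683460004 zinc
59.683460004 zinc × 3.301 = 197.015101473204 gold
197.015101473204 gold × 1.744 = 343.594336969267776 rhodium

343.59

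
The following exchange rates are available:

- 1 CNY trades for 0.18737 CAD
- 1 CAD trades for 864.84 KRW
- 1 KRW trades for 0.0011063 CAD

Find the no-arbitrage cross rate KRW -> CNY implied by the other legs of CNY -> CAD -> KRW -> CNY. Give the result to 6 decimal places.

0.006171

Known legs of the cycle: 0.18737 × 864.84 = 162.0450708
For no arbitrage the full-cycle product must be 1, so the missing rate is 1 / 162.0450708 ≈ 0.00617112.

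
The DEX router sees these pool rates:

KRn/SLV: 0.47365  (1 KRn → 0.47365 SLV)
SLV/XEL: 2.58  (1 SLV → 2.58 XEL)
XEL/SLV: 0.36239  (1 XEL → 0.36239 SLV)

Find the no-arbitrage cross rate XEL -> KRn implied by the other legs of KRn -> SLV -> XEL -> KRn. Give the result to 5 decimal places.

Known legs of the cycle: 0.47365 × 2.58 = 1.222017
For no arbitrage the full-cycle product must be 1, so the missing rate is 1 / 1.222017 ≈ 0.8183192.

0.81832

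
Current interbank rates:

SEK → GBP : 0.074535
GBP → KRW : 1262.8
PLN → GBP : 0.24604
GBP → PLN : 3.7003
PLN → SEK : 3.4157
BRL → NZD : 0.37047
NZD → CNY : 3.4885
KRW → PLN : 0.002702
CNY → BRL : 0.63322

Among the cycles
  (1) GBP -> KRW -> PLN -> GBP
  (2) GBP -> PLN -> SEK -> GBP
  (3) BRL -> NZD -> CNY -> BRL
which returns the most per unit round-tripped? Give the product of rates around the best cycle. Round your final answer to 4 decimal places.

(1) 1262.8 × 0.002702 × 0.24604 = 0.83951
(2) 3.7003 × 3.4157 × 0.074535 = 0.94206
(3) 0.37047 × 3.4885 × 0.63322 = 0.81836
Highest is cycle (2) at 0.9421 (≤1, no arbitrage).

0.9421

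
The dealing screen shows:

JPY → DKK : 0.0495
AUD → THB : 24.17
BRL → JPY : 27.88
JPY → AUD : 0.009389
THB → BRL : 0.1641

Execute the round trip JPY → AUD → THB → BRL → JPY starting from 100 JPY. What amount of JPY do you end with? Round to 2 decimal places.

103.82

100 JPY × 0.009389 = 0.9389 AUD
0.9389 AUD × 24.17 = 22.693213 THB
22.693213 THB × 0.1641 = 3.7239562533 BRL
3.7239562533 BRL × 27.88 = 103.823900342004 JPY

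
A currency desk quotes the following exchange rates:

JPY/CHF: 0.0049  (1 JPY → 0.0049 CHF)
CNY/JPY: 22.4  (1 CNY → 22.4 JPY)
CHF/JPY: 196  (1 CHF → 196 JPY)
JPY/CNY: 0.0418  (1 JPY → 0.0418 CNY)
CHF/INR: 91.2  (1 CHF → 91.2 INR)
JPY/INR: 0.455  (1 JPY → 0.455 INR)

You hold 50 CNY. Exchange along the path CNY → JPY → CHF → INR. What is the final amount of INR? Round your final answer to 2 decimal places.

50 CNY × 22.4 = 1120 JPY
1120 JPY × 0.0049 = 5.488 CHF
5.488 CHF × 91.2 = 500.5056 INR

500.51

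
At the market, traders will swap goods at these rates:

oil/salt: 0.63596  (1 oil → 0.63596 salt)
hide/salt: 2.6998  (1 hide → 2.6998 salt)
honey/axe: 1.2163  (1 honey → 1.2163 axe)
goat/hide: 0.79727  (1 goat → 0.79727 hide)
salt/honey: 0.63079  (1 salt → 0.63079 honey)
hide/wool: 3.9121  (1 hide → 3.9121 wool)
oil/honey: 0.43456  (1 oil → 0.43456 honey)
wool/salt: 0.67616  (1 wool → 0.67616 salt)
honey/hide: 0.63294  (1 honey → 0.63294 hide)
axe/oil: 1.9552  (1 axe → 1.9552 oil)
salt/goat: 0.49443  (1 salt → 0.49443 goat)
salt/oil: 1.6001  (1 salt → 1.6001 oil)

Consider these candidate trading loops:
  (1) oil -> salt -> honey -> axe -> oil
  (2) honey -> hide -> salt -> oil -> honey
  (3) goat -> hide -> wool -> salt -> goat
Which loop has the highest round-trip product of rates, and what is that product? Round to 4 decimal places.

(1) 0.63596 × 0.63079 × 1.2163 × 1.9552 = 0.95400
(2) 0.63294 × 2.6998 × 1.6001 × 0.43456 = 1.18820
(3) 0.79727 × 3.9121 × 0.67616 × 0.49443 = 1.04272
Highest is cycle (2) at 1.1882 (>1, arbitrage).

1.1882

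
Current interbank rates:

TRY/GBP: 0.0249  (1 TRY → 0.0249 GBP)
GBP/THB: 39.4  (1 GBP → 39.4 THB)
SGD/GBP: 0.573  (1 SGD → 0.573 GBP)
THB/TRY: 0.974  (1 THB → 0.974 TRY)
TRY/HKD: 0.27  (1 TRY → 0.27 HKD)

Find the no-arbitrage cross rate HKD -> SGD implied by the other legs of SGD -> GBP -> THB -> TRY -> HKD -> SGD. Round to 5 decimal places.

Known legs of the cycle: 0.573 × 39.4 × 0.974 × 0.27 = 5.937089076
For no arbitrage the full-cycle product must be 1, so the missing rate is 1 / 5.937089076 ≈ 0.1684327.

0.16843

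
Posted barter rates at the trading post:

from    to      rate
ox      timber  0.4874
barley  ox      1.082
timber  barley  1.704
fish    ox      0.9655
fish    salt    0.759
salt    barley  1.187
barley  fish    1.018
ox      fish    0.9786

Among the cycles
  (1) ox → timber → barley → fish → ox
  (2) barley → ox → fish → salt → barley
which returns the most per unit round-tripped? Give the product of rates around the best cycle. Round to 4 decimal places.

0.9539

(1) 0.4874 × 1.704 × 1.018 × 0.9655 = 0.81631
(2) 1.082 × 0.9786 × 0.759 × 1.187 = 0.95395
Highest is cycle (2) at 0.9539 (≤1, no arbitrage).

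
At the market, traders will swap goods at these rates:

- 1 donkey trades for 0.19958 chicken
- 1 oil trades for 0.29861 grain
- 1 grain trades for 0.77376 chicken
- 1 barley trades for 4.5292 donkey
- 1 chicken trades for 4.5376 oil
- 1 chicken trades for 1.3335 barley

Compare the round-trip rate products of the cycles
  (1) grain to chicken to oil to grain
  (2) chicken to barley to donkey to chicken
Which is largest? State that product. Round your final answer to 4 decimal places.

1.2054

(1) 0.77376 × 4.5376 × 0.29861 = 1.04842
(2) 1.3335 × 4.5292 × 0.19958 = 1.20540
Highest is cycle (2) at 1.2054 (>1, arbitrage).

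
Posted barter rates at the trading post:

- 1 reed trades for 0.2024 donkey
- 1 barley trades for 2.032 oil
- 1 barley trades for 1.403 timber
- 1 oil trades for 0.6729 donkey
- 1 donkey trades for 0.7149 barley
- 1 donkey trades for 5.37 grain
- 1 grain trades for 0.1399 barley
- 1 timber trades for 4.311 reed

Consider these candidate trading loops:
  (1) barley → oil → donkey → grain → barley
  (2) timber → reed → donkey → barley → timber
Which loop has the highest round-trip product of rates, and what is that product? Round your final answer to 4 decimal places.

1.0272

(1) 2.032 × 0.6729 × 5.37 × 0.1399 = 1.02723
(2) 4.311 × 0.2024 × 0.7149 × 1.403 = 0.87517
Highest is cycle (1) at 1.0272 (>1, arbitrage).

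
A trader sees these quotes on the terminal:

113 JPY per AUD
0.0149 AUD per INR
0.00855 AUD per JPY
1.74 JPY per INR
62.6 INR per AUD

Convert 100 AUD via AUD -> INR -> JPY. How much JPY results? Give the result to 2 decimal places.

10892.40

100 AUD × 62.6 = 6260 INR
6260 INR × 1.74 = 10892.4 JPY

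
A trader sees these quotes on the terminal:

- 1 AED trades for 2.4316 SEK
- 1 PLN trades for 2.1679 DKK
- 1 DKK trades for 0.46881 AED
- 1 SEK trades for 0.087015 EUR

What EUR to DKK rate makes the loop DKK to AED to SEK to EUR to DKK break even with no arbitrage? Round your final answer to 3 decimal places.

10.081

Known legs of the cycle: 0.46881 × 2.4316 × 0.087015 = 0.09919347982794
For no arbitrage the full-cycle product must be 1, so the missing rate is 1 / 0.09919347982794 ≈ 10.08131.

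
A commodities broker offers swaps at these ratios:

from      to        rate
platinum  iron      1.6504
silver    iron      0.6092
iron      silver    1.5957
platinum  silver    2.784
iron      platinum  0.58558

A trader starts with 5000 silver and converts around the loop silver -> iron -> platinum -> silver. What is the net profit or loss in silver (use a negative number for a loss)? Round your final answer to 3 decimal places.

-34.244

5000 silver × 0.6092 = 3046 iron
3046 iron × 0.58558 = 1783.67668 platinum
1783.67668 platinum × 2.784 = 4965.75587712 silver
Net change: 4965.75587712 − 5000 = -34.24412288 silver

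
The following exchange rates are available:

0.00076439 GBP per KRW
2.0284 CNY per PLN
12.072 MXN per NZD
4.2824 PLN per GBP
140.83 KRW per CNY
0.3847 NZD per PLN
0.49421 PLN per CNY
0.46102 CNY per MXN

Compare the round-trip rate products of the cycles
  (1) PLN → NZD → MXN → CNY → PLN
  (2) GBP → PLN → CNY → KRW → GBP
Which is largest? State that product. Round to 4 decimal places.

(1) 0.3847 × 12.072 × 0.46102 × 0.49421 = 1.05811
(2) 4.2824 × 2.0284 × 140.83 × 0.00076439 = 0.93508
Highest is cycle (1) at 1.0581 (>1, arbitrage).

1.0581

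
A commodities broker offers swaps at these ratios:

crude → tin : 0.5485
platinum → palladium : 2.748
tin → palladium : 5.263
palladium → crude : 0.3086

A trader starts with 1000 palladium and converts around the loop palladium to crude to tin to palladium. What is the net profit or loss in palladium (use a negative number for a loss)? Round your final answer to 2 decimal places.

-109.15

1000 palladium × 0.3086 = 308.6 crude
308.6 crude × 0.5485 = 169.2671 tin
169.2671 tin × 5.263 = 890.8527473 palladium
Net change: 890.8527473 − 1000 = -109.1472527 palladium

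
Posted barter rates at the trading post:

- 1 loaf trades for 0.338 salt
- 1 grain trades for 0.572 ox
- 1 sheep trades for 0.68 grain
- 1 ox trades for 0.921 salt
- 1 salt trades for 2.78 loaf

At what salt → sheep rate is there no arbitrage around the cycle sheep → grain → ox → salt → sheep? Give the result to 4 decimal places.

2.7915

Known legs of the cycle: 0.68 × 0.572 × 0.921 = 0.35823216
For no arbitrage the full-cycle product must be 1, so the missing rate is 1 / 0.35823216 ≈ 2.791486.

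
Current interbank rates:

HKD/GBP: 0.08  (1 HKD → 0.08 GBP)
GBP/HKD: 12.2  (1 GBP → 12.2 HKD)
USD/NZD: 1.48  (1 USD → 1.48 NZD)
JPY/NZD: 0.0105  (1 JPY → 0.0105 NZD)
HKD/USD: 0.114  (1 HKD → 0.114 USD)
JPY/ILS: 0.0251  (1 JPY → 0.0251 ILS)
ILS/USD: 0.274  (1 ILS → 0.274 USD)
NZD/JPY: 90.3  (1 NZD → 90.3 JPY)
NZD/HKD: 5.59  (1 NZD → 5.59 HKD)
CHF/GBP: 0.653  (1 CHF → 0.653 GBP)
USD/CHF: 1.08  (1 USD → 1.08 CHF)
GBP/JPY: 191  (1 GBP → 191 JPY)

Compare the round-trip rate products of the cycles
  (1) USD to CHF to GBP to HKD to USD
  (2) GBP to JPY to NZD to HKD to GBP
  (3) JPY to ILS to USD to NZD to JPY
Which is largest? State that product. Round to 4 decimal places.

0.9808

(1) 1.08 × 0.653 × 12.2 × 0.114 = 0.98085
(2) 191 × 0.0105 × 5.59 × 0.08 = 0.89686
(3) 0.0251 × 0.274 × 1.48 × 90.3 = 0.91912
Highest is cycle (1) at 0.9808 (≤1, no arbitrage).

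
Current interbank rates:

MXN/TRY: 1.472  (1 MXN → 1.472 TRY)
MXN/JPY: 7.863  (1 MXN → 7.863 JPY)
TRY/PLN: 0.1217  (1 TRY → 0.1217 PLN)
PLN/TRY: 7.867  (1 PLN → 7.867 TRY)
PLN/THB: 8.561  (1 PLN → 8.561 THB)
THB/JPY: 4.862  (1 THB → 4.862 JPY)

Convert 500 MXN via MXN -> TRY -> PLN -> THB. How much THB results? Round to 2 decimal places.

500 MXN × 1.472 = 736 TRY
736 TRY × 0.1217 = 89.5712 PLN
89.5712 PLN × 8.561 = 766.8190432 THB

766.82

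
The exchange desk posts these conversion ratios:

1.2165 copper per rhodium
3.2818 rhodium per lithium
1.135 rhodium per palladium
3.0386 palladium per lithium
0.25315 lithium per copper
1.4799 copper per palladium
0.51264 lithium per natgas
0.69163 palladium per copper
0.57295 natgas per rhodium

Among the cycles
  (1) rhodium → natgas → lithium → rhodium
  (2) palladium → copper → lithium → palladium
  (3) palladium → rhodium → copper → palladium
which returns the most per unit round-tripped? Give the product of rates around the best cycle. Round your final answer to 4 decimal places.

1.1384

(1) 0.57295 × 0.51264 × 3.2818 = 0.96392
(2) 1.4799 × 0.25315 × 3.0386 = 1.13837
(3) 1.135 × 1.2165 × 0.69163 = 0.95495
Highest is cycle (2) at 1.1384 (>1, arbitrage).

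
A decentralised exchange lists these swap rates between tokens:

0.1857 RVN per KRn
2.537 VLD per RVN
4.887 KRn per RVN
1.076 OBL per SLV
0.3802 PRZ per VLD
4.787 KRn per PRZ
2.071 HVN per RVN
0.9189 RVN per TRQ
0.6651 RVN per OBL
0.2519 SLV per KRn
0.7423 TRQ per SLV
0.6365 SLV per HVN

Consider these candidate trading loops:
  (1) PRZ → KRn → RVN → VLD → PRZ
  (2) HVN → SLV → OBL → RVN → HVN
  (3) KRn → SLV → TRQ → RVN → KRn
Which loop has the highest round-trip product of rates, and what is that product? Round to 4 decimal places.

0.9434

(1) 4.787 × 0.1857 × 2.537 × 0.3802 = 0.85745
(2) 0.6365 × 1.076 × 0.6651 × 2.071 = 0.94336
(3) 0.2519 × 0.7423 × 0.9189 × 4.887 = 0.83969
Highest is cycle (2) at 0.9434 (≤1, no arbitrage).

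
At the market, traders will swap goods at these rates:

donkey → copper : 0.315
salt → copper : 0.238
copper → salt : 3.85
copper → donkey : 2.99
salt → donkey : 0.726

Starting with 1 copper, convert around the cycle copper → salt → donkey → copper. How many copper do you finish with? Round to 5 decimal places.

1 copper × 3.85 = 3.85 salt
3.85 salt × 0.726 = 2.7951 donkey
2.7951 donkey × 0.315 = 0.8804565 copper

0.88046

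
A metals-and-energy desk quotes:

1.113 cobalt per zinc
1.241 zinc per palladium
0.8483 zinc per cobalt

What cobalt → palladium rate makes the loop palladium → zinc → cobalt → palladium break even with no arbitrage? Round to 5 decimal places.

0.72399

Known legs of the cycle: 1.241 × 1.113 = 1.381233
For no arbitrage the full-cycle product must be 1, so the missing rate is 1 / 1.381233 ≈ 0.7239908.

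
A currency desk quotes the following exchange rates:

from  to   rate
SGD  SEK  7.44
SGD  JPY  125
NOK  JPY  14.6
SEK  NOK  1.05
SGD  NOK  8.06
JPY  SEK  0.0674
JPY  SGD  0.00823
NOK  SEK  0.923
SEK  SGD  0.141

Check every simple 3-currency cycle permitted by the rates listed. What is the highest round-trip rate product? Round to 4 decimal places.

SGD→JPY→SEK→SGD: 125 × 0.0674 × 0.141 = 1.18793
SGD→NOK→SEK→SGD: 8.06 × 0.923 × 0.141 = 1.04895
JPY→SEK→NOK→JPY: 0.0674 × 1.05 × 14.6 = 1.03324
SGD→NOK→JPY→SGD: 8.06 × 14.6 × 0.00823 = 0.96847
Maximum is SGD→JPY→SEK→SGD at 1.1879; arbitrage exists.

1.1879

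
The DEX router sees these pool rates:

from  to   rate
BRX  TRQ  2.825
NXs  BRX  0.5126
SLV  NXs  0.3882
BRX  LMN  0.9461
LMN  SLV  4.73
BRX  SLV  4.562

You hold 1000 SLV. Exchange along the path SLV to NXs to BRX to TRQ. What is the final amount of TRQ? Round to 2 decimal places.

1000 SLV × 0.3882 = 388.2 NXs
388.2 NXs × 0.5126 = 198.99132 BRX
198.99132 BRX × 2.825 = 562.150479 TRQ

562.15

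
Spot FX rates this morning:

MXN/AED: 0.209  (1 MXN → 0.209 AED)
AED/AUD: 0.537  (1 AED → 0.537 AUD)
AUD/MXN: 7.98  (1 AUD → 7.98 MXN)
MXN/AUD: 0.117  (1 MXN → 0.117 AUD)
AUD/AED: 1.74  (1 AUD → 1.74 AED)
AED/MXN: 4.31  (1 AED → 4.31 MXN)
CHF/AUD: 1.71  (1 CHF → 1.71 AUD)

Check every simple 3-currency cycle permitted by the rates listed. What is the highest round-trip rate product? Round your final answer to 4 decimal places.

0.8956

AED→AUD→MXN→AED: 0.537 × 7.98 × 0.209 = 0.89562
AED→MXN→AUD→AED: 4.31 × 0.117 × 1.74 = 0.87743
Maximum is AED→AUD→MXN→AED at 0.8956; no arbitrage — every cycle loses value.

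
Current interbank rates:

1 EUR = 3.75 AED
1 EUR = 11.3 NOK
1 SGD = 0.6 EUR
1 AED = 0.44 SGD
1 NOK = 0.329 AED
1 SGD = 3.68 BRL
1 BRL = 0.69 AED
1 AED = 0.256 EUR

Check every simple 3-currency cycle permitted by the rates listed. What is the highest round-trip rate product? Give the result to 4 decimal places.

SGD→BRL→AED→SGD: 3.68 × 0.69 × 0.44 = 1.11725
SGD→EUR→AED→SGD: 0.6 × 3.75 × 0.44 = 0.99000
NOK→AED→EUR→NOK: 0.329 × 0.256 × 11.3 = 0.95173
Maximum is SGD→BRL→AED→SGD at 1.1172; arbitrage exists.

1.1172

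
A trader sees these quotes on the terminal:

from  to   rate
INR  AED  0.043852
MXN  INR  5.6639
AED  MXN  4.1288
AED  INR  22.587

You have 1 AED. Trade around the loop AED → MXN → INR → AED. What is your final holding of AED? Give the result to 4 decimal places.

1 AED × 4.1288 = 4.1288 MXN
4.1288 MXN × 5.6639 = 23.38511032 INR
23.38511032 INR × 0.043852 = 1.02548385775264 AED

1.0255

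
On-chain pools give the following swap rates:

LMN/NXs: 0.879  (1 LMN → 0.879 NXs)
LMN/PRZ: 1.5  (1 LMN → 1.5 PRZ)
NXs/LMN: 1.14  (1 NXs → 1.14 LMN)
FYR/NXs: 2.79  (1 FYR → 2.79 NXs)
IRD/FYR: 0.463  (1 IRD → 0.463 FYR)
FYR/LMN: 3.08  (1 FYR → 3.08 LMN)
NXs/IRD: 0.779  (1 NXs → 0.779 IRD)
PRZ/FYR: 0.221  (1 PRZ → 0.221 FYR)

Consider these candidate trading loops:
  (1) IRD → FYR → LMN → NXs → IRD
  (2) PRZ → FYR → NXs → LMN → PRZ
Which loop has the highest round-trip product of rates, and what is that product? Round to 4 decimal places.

1.0544

(1) 0.463 × 3.08 × 0.879 × 0.779 = 0.97647
(2) 0.221 × 2.79 × 1.14 × 1.5 = 1.05437
Highest is cycle (2) at 1.0544 (>1, arbitrage).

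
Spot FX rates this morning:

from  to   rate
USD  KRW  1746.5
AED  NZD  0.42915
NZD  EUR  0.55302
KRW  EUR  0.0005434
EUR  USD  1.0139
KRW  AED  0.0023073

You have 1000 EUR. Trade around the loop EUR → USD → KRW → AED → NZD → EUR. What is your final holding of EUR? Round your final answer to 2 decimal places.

1000 EUR × 1.0139 = 1013.9 USD
1013.9 USD × 1746.5 = 1770776.35 KRW
1770776.35 KRW × 0.0023073 = 4085.712272355 AED
4085.712272355 AED × 0.42915 = 1753.38342168114825 NZD
1753.38342168114825 NZD × 0.55302 = 969.656099858108605215 EUR

969.66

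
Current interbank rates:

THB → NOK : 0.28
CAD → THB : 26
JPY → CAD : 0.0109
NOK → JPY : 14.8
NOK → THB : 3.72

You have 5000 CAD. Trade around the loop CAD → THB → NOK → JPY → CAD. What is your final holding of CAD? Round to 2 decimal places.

5872.05

5000 CAD × 26 = 130000 THB
130000 THB × 0.28 = 36400 NOK
36400 NOK × 14.8 = 538720 JPY
538720 JPY × 0.0109 = 5872.048 CAD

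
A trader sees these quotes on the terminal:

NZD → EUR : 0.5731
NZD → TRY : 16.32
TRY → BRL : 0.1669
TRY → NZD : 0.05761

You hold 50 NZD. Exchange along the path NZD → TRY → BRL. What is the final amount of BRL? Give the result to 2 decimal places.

136.19

50 NZD × 16.32 = 816 TRY
816 TRY × 0.1669 = 136.1904 BRL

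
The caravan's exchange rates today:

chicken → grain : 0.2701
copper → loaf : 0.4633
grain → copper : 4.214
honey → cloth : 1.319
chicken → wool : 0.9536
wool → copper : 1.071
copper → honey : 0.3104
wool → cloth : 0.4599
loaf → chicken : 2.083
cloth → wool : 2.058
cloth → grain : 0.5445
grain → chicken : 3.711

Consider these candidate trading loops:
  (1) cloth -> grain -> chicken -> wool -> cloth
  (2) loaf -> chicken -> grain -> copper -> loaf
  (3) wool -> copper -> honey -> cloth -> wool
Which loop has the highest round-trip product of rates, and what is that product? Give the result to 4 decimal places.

(1) 0.5445 × 3.711 × 0.9536 × 0.4599 = 0.88617
(2) 2.083 × 0.2701 × 4.214 × 0.4633 = 1.09843
(3) 1.071 × 0.3104 × 1.319 × 2.058 = 0.90240
Highest is cycle (2) at 1.0984 (>1, arbitrage).

1.0984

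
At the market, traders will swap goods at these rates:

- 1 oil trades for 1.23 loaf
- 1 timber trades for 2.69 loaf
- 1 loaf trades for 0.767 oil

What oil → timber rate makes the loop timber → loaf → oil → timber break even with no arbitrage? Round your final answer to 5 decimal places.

Known legs of the cycle: 2.69 × 0.767 = 2.06323
For no arbitrage the full-cycle product must be 1, so the missing rate is 1 / 2.06323 ≈ 0.4846769.

0.48468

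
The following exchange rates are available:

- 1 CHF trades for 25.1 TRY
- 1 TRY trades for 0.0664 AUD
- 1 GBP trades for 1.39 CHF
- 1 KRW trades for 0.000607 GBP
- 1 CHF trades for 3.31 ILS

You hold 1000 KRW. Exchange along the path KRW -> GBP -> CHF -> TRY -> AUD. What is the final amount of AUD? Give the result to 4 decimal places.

1.4062

1000 KRW × 0.000607 = 0.607 GBP
0.607 GBP × 1.39 = 0.84373 CHF
0.84373 CHF × 25.1 = 21.177623 TRY
21.177623 TRY × 0.0664 = 1.4061941672 AUD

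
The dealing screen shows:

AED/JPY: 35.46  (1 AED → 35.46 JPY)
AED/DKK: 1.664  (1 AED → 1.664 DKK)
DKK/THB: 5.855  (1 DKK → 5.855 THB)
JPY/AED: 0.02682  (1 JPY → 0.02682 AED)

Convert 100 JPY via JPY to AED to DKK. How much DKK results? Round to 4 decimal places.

100 JPY × 0.02682 = 2.682 AED
2.682 AED × 1.664 = 4.462848 DKK

4.4628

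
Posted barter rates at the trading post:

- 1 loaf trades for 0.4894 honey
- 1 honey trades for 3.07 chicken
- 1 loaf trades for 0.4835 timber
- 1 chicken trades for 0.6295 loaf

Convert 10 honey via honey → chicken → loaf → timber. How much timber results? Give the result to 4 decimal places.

10 honey × 3.07 = 30.7 chicken
30.7 chicken × 0.6295 = 19.32565 loaf
19.32565 loaf × 0.4835 = 9.343951775 timber

9.3440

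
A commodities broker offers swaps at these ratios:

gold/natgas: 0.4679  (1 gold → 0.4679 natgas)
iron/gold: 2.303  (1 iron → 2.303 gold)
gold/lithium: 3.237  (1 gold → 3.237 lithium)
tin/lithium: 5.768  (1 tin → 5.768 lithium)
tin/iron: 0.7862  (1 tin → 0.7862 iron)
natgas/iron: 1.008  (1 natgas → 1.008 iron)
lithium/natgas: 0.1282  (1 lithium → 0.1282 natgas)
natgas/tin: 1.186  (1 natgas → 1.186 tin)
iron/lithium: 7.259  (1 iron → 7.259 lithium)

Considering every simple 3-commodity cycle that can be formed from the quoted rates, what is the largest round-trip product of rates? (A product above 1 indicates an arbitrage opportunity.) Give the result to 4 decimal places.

1.0862

iron→gold→natgas→iron: 2.303 × 0.4679 × 1.008 = 1.08619
iron→lithium→natgas→iron: 7.259 × 0.1282 × 1.008 = 0.93805
tin→lithium→natgas→tin: 5.768 × 0.1282 × 1.186 = 0.87700
Maximum is iron→gold→natgas→iron at 1.0862; arbitrage exists.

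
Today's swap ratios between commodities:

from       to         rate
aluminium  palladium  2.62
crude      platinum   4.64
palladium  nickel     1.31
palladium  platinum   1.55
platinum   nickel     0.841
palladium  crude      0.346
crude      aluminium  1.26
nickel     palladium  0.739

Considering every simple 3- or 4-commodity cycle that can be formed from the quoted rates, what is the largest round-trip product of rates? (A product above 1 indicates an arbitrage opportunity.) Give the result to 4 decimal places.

1.1422

aluminium→palladium→crude→aluminium: 2.62 × 0.346 × 1.26 = 1.14222
crude→platinum→nickel→palladium→crude: 4.64 × 0.841 × 0.739 × 0.346 = 0.99778
nickel→palladium→platinum→nickel: 0.739 × 1.55 × 0.841 = 0.96332
Maximum is aluminium→palladium→crude→aluminium at 1.1422; arbitrage exists.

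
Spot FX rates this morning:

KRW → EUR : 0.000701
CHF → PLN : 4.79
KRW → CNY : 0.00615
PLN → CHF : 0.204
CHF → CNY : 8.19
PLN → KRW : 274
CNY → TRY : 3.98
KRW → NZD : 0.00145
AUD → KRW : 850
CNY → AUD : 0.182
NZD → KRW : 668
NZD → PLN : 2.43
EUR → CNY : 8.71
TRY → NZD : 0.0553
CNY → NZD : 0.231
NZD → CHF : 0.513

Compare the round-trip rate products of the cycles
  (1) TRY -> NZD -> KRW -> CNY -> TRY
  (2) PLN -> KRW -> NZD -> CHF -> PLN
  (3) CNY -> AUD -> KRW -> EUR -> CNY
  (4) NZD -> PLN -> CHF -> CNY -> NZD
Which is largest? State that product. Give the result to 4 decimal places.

(1) 0.0553 × 668 × 0.00615 × 3.98 = 0.90419
(2) 274 × 0.00145 × 0.513 × 4.79 = 0.97627
(3) 0.182 × 850 × 0.000701 × 8.71 = 0.94455
(4) 2.43 × 0.204 × 8.19 × 0.231 = 0.93785
Highest is cycle (2) at 0.9763 (≤1, no arbitrage).

0.9763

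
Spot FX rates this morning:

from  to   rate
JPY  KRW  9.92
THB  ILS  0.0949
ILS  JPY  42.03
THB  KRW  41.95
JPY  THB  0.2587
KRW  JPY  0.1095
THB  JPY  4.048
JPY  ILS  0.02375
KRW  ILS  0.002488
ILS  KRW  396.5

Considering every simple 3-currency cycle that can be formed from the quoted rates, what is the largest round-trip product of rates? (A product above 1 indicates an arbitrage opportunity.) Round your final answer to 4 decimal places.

1.1883

KRW→JPY→THB→KRW: 0.1095 × 0.2587 × 41.95 = 1.18834
KRW→ILS→JPY→KRW: 0.002488 × 42.03 × 9.92 = 1.03734
JPY→THB→ILS→JPY: 0.2587 × 0.0949 × 42.03 = 1.03186
KRW→JPY→ILS→KRW: 0.1095 × 0.02375 × 396.5 = 1.03115
Maximum is KRW→JPY→THB→KRW at 1.1883; arbitrage exists.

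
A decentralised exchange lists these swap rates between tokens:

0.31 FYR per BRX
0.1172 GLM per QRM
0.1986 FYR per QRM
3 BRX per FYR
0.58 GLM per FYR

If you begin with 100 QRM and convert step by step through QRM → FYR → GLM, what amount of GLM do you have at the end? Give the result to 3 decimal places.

100 QRM × 0.1986 = 19.86 FYR
19.86 FYR × 0.58 = 11.5188 GLM

11.519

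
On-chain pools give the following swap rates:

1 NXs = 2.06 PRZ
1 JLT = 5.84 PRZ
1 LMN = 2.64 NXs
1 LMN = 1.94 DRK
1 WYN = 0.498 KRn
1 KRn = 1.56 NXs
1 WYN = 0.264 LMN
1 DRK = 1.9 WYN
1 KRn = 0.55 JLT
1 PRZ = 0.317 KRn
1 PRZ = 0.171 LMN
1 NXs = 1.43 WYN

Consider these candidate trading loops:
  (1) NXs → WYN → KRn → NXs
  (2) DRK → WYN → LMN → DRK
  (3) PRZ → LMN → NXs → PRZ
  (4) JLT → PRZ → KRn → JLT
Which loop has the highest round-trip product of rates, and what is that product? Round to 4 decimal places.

(1) 1.43 × 0.498 × 1.56 = 1.11094
(2) 1.9 × 0.264 × 1.94 = 0.97310
(3) 0.171 × 2.64 × 2.06 = 0.92997
(4) 5.84 × 0.317 × 0.55 = 1.01820
Highest is cycle (1) at 1.1109 (>1, arbitrage).

1.1109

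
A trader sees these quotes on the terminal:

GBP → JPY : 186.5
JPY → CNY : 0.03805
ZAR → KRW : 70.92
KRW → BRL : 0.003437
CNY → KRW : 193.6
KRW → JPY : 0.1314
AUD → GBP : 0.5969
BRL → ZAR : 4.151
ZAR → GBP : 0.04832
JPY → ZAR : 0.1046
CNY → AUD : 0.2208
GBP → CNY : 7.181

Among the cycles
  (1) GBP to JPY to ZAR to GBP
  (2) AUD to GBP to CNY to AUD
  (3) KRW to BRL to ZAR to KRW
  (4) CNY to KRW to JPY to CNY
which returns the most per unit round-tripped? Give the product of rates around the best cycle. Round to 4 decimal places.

1.0118

(1) 186.5 × 0.1046 × 0.04832 = 0.94262
(2) 0.5969 × 7.181 × 0.2208 = 0.94642
(3) 0.003437 × 4.151 × 70.92 = 1.01181
(4) 193.6 × 0.1314 × 0.03805 = 0.96796
Highest is cycle (3) at 1.0118 (>1, arbitrage).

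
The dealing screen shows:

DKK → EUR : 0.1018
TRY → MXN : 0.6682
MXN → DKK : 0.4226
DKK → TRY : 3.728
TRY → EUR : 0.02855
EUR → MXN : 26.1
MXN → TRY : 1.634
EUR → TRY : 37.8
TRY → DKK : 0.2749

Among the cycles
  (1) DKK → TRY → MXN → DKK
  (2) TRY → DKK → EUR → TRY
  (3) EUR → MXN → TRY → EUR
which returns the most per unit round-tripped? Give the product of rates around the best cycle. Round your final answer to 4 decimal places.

1.2176

(1) 3.728 × 0.6682 × 0.4226 = 1.05272
(2) 0.2749 × 0.1018 × 37.8 = 1.05783
(3) 26.1 × 1.634 × 0.02855 = 1.21758
Highest is cycle (3) at 1.2176 (>1, arbitrage).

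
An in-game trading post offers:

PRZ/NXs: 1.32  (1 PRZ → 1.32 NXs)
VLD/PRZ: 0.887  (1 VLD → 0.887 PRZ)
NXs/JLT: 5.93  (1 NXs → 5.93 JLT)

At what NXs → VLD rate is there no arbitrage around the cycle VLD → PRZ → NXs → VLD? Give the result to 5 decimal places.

Known legs of the cycle: 0.887 × 1.32 = 1.17084
For no arbitrage the full-cycle product must be 1, so the missing rate is 1 / 1.17084 ≈ 0.8540877.

0.85409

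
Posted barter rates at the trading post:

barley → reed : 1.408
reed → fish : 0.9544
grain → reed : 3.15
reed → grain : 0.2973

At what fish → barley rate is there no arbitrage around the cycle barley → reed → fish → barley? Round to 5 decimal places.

Known legs of the cycle: 1.408 × 0.9544 = 1.3437952
For no arbitrage the full-cycle product must be 1, so the missing rate is 1 / 1.3437952 ≈ 0.7441610.

0.74416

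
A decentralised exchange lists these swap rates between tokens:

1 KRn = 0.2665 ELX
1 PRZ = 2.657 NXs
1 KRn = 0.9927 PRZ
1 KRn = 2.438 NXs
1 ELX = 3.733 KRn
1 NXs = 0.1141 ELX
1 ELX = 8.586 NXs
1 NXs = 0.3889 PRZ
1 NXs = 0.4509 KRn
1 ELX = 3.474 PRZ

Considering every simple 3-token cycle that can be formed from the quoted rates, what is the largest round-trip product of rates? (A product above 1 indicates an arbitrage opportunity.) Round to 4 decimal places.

1.1893

NXs→KRn→PRZ→NXs: 0.4509 × 0.9927 × 2.657 = 1.18930
ELX→PRZ→NXs→ELX: 3.474 × 2.657 × 0.1141 = 1.05319
ELX→KRn→NXs→ELX: 3.733 × 2.438 × 0.1141 = 1.03843
ELX→NXs→KRn→ELX: 8.586 × 0.4509 × 0.2665 = 1.03174
Maximum is NXs→KRn→PRZ→NXs at 1.1893; arbitrage exists.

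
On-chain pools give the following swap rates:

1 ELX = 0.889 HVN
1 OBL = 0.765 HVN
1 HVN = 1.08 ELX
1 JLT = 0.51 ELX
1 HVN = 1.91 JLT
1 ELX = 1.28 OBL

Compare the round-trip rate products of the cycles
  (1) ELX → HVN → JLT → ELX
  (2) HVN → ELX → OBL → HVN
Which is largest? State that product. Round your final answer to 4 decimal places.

(1) 0.889 × 1.91 × 0.51 = 0.86597
(2) 1.08 × 1.28 × 0.765 = 1.05754
Highest is cycle (2) at 1.0575 (>1, arbitrage).

1.0575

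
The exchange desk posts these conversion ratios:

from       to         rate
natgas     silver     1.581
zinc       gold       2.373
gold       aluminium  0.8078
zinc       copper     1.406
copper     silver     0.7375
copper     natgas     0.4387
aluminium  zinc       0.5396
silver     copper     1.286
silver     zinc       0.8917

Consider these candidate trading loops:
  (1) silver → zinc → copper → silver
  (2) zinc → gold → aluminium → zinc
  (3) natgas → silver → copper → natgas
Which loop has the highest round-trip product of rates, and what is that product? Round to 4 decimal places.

1.0344

(1) 0.8917 × 1.406 × 0.7375 = 0.92463
(2) 2.373 × 0.8078 × 0.5396 = 1.03436
(3) 1.581 × 1.286 × 0.4387 = 0.89195
Highest is cycle (2) at 1.0344 (>1, arbitrage).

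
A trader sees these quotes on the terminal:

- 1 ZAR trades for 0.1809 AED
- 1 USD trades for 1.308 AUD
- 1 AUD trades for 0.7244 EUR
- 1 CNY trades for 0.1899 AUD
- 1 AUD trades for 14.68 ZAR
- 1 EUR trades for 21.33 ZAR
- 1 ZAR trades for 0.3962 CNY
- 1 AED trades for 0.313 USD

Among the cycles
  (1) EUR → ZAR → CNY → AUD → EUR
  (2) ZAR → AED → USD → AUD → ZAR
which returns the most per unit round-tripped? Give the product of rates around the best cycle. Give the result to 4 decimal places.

1.1625

(1) 21.33 × 0.3962 × 0.1899 × 0.7244 = 1.16254
(2) 0.1809 × 0.313 × 1.308 × 14.68 = 1.08722
Highest is cycle (1) at 1.1625 (>1, arbitrage).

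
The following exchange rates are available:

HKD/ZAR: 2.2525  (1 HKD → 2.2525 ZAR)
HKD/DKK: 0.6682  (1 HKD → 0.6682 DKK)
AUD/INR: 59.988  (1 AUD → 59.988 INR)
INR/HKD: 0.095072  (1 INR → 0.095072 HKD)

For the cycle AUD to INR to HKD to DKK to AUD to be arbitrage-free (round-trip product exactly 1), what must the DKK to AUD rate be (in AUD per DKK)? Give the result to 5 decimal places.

0.26241

Known legs of the cycle: 59.988 × 0.095072 × 0.6682 = 3.8108642986752
For no arbitrage the full-cycle product must be 1, so the missing rate is 1 / 3.8108642986752 ≈ 0.2624077.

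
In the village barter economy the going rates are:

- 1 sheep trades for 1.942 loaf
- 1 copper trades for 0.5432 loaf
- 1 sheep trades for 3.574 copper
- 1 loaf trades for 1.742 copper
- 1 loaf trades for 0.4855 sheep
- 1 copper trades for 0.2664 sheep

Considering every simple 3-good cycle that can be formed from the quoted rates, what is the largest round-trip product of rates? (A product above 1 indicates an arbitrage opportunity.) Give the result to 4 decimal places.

0.9425

copper→loaf→sheep→copper: 0.5432 × 0.4855 × 3.574 = 0.94255
copper→sheep→loaf→copper: 0.2664 × 1.942 × 1.742 = 0.90122
Maximum is copper→loaf→sheep→copper at 0.9425; no arbitrage — every cycle loses value.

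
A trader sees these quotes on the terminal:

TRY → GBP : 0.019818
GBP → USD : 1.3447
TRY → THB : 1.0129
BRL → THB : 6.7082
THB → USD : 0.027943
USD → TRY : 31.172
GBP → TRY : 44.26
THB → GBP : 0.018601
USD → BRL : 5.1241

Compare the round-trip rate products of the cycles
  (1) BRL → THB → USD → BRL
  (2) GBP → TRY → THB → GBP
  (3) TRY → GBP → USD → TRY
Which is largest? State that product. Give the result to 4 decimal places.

0.9605

(1) 6.7082 × 0.027943 × 5.1241 = 0.96050
(2) 44.26 × 1.0129 × 0.018601 = 0.83390
(3) 0.019818 × 1.3447 × 31.172 = 0.83071
Highest is cycle (1) at 0.9605 (≤1, no arbitrage).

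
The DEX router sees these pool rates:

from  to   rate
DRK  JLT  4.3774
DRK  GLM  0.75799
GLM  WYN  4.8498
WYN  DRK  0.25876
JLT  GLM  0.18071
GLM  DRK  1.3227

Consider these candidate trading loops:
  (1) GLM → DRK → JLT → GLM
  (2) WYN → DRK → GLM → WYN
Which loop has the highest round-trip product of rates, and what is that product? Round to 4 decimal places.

1.0463

(1) 1.3227 × 4.3774 × 0.18071 = 1.04631
(2) 0.25876 × 0.75799 × 4.8498 = 0.95123
Highest is cycle (1) at 1.0463 (>1, arbitrage).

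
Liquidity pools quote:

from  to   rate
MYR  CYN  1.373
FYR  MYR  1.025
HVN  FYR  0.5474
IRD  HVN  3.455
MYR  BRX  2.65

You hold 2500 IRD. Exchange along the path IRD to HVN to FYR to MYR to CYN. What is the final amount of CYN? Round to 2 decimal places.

6654.07

2500 IRD × 3.455 = 8637.5 HVN
8637.5 HVN × 0.5474 = 4728.1675 FYR
4728.1675 FYR × 1.025 = 4846.3716875 MYR
4846.3716875 MYR × 1.373 = 6654.0683269375 CYN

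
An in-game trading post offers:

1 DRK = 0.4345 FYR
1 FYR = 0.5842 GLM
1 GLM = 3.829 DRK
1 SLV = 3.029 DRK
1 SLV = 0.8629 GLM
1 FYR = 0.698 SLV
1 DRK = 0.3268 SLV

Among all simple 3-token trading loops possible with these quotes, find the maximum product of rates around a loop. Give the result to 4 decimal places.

DRK→SLV→GLM→DRK: 0.3268 × 0.8629 × 3.829 = 1.07976
FYR→GLM→DRK→FYR: 0.5842 × 3.829 × 0.4345 = 0.97193
FYR→SLV→DRK→FYR: 0.698 × 3.029 × 0.4345 = 0.91864
Maximum is DRK→SLV→GLM→DRK at 1.0798; arbitrage exists.

1.0798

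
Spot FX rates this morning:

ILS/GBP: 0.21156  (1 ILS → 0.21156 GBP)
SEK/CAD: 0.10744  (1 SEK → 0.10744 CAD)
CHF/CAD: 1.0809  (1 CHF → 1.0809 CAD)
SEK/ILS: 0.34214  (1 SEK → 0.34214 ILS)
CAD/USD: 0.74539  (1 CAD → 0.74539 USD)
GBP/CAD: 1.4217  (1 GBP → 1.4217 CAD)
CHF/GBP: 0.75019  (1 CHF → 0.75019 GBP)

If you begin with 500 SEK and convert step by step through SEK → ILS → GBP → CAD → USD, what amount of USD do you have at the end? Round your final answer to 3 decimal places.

500 SEK × 0.34214 = 171.07 ILS
171.07 ILS × 0.21156 = 36.1915692 GBP
36.1915692 GBP × 1.4217 = 51.45355393164 CAD
51.45355393164 CAD × 0.74539 = 38.3529645651051396 USD

38.353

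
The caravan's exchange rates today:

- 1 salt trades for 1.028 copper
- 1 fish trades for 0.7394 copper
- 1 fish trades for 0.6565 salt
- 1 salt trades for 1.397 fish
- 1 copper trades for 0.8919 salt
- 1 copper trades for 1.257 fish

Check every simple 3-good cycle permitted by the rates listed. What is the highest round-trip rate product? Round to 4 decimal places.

salt→fish→copper→salt: 1.397 × 0.7394 × 0.8919 = 0.92128
salt→copper→fish→salt: 1.028 × 1.257 × 0.6565 = 0.84833
Maximum is salt→fish→copper→salt at 0.9213; no arbitrage — every cycle loses value.

0.9213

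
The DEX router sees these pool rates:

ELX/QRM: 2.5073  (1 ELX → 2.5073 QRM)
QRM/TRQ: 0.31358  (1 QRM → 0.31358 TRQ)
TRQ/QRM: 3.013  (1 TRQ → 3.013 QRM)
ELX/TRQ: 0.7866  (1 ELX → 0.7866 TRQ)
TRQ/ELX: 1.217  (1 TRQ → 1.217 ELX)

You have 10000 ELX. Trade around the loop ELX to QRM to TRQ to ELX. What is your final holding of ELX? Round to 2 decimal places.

9568.53

10000 ELX × 2.5073 = 25073 QRM
25073 QRM × 0.31358 = 7862.39134 TRQ
7862.39134 TRQ × 1.217 = 9568.53026078 ELX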